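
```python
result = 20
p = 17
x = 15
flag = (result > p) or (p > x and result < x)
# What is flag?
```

Answer: True

Derivation:
Trace (tracking flag):
result = 20  # -> result = 20
p = 17  # -> p = 17
x = 15  # -> x = 15
flag = result > p or (p > x and result < x)  # -> flag = True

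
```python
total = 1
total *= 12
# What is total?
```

Answer: 12

Derivation:
Trace (tracking total):
total = 1  # -> total = 1
total *= 12  # -> total = 12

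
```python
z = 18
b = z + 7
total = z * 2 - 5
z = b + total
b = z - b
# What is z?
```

Trace (tracking z):
z = 18  # -> z = 18
b = z + 7  # -> b = 25
total = z * 2 - 5  # -> total = 31
z = b + total  # -> z = 56
b = z - b  # -> b = 31

Answer: 56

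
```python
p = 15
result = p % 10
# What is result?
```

Trace (tracking result):
p = 15  # -> p = 15
result = p % 10  # -> result = 5

Answer: 5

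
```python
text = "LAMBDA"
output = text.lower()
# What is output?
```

Trace (tracking output):
text = 'LAMBDA'  # -> text = 'LAMBDA'
output = text.lower()  # -> output = 'lambda'

Answer: 'lambda'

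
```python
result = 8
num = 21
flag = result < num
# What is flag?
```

Answer: True

Derivation:
Trace (tracking flag):
result = 8  # -> result = 8
num = 21  # -> num = 21
flag = result < num  # -> flag = True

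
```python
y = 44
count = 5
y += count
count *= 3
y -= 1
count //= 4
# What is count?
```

Answer: 3

Derivation:
Trace (tracking count):
y = 44  # -> y = 44
count = 5  # -> count = 5
y += count  # -> y = 49
count *= 3  # -> count = 15
y -= 1  # -> y = 48
count //= 4  # -> count = 3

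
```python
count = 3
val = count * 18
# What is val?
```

Trace (tracking val):
count = 3  # -> count = 3
val = count * 18  # -> val = 54

Answer: 54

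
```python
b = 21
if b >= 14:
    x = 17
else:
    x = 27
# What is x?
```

Answer: 17

Derivation:
Trace (tracking x):
b = 21  # -> b = 21
if b >= 14:  # condition is True
    x = 17  # -> x = 17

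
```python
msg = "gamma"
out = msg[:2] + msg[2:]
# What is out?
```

Answer: 'gamma'

Derivation:
Trace (tracking out):
msg = 'gamma'  # -> msg = 'gamma'
out = msg[:2] + msg[2:]  # -> out = 'gamma'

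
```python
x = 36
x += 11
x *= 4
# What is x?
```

Trace (tracking x):
x = 36  # -> x = 36
x += 11  # -> x = 47
x *= 4  # -> x = 188

Answer: 188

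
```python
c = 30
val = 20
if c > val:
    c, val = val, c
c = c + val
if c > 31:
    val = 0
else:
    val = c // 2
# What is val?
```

Trace (tracking val):
c = 30  # -> c = 30
val = 20  # -> val = 20
if c > val:  # condition is True
    c, val = (val, c)  # -> c = 20, val = 30
c = c + val  # -> c = 50
if c > 31:  # condition is True
    val = 0  # -> val = 0

Answer: 0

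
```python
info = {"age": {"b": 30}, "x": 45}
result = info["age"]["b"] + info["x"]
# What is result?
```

Answer: 75

Derivation:
Trace (tracking result):
info = {'age': {'b': 30}, 'x': 45}  # -> info = {'age': {'b': 30}, 'x': 45}
result = info['age']['b'] + info['x']  # -> result = 75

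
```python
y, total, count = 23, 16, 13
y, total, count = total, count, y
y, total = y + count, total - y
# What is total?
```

Trace (tracking total):
y, total, count = (23, 16, 13)  # -> y = 23, total = 16, count = 13
y, total, count = (total, count, y)  # -> y = 16, total = 13, count = 23
y, total = (y + count, total - y)  # -> y = 39, total = -3

Answer: -3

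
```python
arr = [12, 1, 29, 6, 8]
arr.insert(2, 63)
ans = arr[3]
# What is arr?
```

Trace (tracking arr):
arr = [12, 1, 29, 6, 8]  # -> arr = [12, 1, 29, 6, 8]
arr.insert(2, 63)  # -> arr = [12, 1, 63, 29, 6, 8]
ans = arr[3]  # -> ans = 29

Answer: [12, 1, 63, 29, 6, 8]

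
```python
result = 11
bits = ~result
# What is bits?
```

Answer: -12

Derivation:
Trace (tracking bits):
result = 11  # -> result = 11
bits = ~result  # -> bits = -12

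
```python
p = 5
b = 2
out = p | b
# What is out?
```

Answer: 7

Derivation:
Trace (tracking out):
p = 5  # -> p = 5
b = 2  # -> b = 2
out = p | b  # -> out = 7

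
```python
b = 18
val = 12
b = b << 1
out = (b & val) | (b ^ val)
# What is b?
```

Trace (tracking b):
b = 18  # -> b = 18
val = 12  # -> val = 12
b = b << 1  # -> b = 36
out = b & val | b ^ val  # -> out = 44

Answer: 36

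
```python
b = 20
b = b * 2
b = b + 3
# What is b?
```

Answer: 43

Derivation:
Trace (tracking b):
b = 20  # -> b = 20
b = b * 2  # -> b = 40
b = b + 3  # -> b = 43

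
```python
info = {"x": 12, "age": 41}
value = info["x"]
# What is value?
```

Answer: 12

Derivation:
Trace (tracking value):
info = {'x': 12, 'age': 41}  # -> info = {'x': 12, 'age': 41}
value = info['x']  # -> value = 12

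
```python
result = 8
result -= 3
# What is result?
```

Trace (tracking result):
result = 8  # -> result = 8
result -= 3  # -> result = 5

Answer: 5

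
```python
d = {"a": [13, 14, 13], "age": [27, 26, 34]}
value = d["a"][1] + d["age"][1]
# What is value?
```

Trace (tracking value):
d = {'a': [13, 14, 13], 'age': [27, 26, 34]}  # -> d = {'a': [13, 14, 13], 'age': [27, 26, 34]}
value = d['a'][1] + d['age'][1]  # -> value = 40

Answer: 40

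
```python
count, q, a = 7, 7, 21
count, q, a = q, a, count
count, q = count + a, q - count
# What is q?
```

Trace (tracking q):
count, q, a = (7, 7, 21)  # -> count = 7, q = 7, a = 21
count, q, a = (q, a, count)  # -> count = 7, q = 21, a = 7
count, q = (count + a, q - count)  # -> count = 14, q = 14

Answer: 14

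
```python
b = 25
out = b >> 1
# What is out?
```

Answer: 12

Derivation:
Trace (tracking out):
b = 25  # -> b = 25
out = b >> 1  # -> out = 12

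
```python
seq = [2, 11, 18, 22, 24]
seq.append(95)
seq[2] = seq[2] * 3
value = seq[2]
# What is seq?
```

Trace (tracking seq):
seq = [2, 11, 18, 22, 24]  # -> seq = [2, 11, 18, 22, 24]
seq.append(95)  # -> seq = [2, 11, 18, 22, 24, 95]
seq[2] = seq[2] * 3  # -> seq = [2, 11, 54, 22, 24, 95]
value = seq[2]  # -> value = 54

Answer: [2, 11, 54, 22, 24, 95]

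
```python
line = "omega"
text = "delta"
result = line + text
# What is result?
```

Answer: 'omegadelta'

Derivation:
Trace (tracking result):
line = 'omega'  # -> line = 'omega'
text = 'delta'  # -> text = 'delta'
result = line + text  # -> result = 'omegadelta'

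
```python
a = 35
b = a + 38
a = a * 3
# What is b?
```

Answer: 73

Derivation:
Trace (tracking b):
a = 35  # -> a = 35
b = a + 38  # -> b = 73
a = a * 3  # -> a = 105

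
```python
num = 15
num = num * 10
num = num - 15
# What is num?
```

Trace (tracking num):
num = 15  # -> num = 15
num = num * 10  # -> num = 150
num = num - 15  # -> num = 135

Answer: 135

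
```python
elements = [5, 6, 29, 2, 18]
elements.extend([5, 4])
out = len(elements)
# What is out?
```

Trace (tracking out):
elements = [5, 6, 29, 2, 18]  # -> elements = [5, 6, 29, 2, 18]
elements.extend([5, 4])  # -> elements = [5, 6, 29, 2, 18, 5, 4]
out = len(elements)  # -> out = 7

Answer: 7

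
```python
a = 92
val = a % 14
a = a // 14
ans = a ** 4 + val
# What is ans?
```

Answer: 1304

Derivation:
Trace (tracking ans):
a = 92  # -> a = 92
val = a % 14  # -> val = 8
a = a // 14  # -> a = 6
ans = a ** 4 + val  # -> ans = 1304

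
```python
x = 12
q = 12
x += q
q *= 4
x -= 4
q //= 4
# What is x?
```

Answer: 20

Derivation:
Trace (tracking x):
x = 12  # -> x = 12
q = 12  # -> q = 12
x += q  # -> x = 24
q *= 4  # -> q = 48
x -= 4  # -> x = 20
q //= 4  # -> q = 12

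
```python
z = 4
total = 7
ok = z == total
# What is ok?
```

Trace (tracking ok):
z = 4  # -> z = 4
total = 7  # -> total = 7
ok = z == total  # -> ok = False

Answer: False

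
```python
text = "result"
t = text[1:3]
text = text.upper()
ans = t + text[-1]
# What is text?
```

Answer: 'RESULT'

Derivation:
Trace (tracking text):
text = 'result'  # -> text = 'result'
t = text[1:3]  # -> t = 'es'
text = text.upper()  # -> text = 'RESULT'
ans = t + text[-1]  # -> ans = 'esT'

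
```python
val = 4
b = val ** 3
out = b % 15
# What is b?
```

Trace (tracking b):
val = 4  # -> val = 4
b = val ** 3  # -> b = 64
out = b % 15  # -> out = 4

Answer: 64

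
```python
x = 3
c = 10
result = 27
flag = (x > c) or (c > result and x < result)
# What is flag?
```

Answer: False

Derivation:
Trace (tracking flag):
x = 3  # -> x = 3
c = 10  # -> c = 10
result = 27  # -> result = 27
flag = x > c or (c > result and x < result)  # -> flag = False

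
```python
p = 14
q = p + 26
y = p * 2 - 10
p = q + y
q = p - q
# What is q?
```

Answer: 18

Derivation:
Trace (tracking q):
p = 14  # -> p = 14
q = p + 26  # -> q = 40
y = p * 2 - 10  # -> y = 18
p = q + y  # -> p = 58
q = p - q  # -> q = 18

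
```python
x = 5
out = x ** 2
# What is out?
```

Answer: 25

Derivation:
Trace (tracking out):
x = 5  # -> x = 5
out = x ** 2  # -> out = 25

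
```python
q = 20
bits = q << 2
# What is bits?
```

Answer: 80

Derivation:
Trace (tracking bits):
q = 20  # -> q = 20
bits = q << 2  # -> bits = 80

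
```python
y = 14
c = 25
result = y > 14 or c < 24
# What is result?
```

Answer: False

Derivation:
Trace (tracking result):
y = 14  # -> y = 14
c = 25  # -> c = 25
result = y > 14 or c < 24  # -> result = False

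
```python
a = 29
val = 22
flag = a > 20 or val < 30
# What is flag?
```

Trace (tracking flag):
a = 29  # -> a = 29
val = 22  # -> val = 22
flag = a > 20 or val < 30  # -> flag = True

Answer: True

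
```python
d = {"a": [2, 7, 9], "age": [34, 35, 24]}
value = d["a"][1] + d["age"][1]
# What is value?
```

Answer: 42

Derivation:
Trace (tracking value):
d = {'a': [2, 7, 9], 'age': [34, 35, 24]}  # -> d = {'a': [2, 7, 9], 'age': [34, 35, 24]}
value = d['a'][1] + d['age'][1]  # -> value = 42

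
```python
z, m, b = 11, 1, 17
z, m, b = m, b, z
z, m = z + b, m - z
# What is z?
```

Answer: 12

Derivation:
Trace (tracking z):
z, m, b = (11, 1, 17)  # -> z = 11, m = 1, b = 17
z, m, b = (m, b, z)  # -> z = 1, m = 17, b = 11
z, m = (z + b, m - z)  # -> z = 12, m = 16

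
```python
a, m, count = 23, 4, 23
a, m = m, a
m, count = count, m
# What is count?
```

Answer: 23

Derivation:
Trace (tracking count):
a, m, count = (23, 4, 23)  # -> a = 23, m = 4, count = 23
a, m = (m, a)  # -> a = 4, m = 23
m, count = (count, m)  # -> m = 23, count = 23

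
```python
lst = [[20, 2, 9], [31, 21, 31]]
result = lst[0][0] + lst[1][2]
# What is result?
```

Answer: 51

Derivation:
Trace (tracking result):
lst = [[20, 2, 9], [31, 21, 31]]  # -> lst = [[20, 2, 9], [31, 21, 31]]
result = lst[0][0] + lst[1][2]  # -> result = 51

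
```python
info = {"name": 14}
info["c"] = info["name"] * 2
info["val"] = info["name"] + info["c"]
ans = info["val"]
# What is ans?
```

Answer: 42

Derivation:
Trace (tracking ans):
info = {'name': 14}  # -> info = {'name': 14}
info['c'] = info['name'] * 2  # -> info = {'name': 14, 'c': 28}
info['val'] = info['name'] + info['c']  # -> info = {'name': 14, 'c': 28, 'val': 42}
ans = info['val']  # -> ans = 42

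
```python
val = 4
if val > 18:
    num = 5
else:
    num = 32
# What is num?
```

Trace (tracking num):
val = 4  # -> val = 4
if val > 18:  # condition is False
else:
    num = 32  # -> num = 32

Answer: 32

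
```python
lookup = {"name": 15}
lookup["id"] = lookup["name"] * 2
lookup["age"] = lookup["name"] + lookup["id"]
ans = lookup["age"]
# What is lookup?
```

Answer: {'name': 15, 'id': 30, 'age': 45}

Derivation:
Trace (tracking lookup):
lookup = {'name': 15}  # -> lookup = {'name': 15}
lookup['id'] = lookup['name'] * 2  # -> lookup = {'name': 15, 'id': 30}
lookup['age'] = lookup['name'] + lookup['id']  # -> lookup = {'name': 15, 'id': 30, 'age': 45}
ans = lookup['age']  # -> ans = 45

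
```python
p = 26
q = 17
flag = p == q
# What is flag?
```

Trace (tracking flag):
p = 26  # -> p = 26
q = 17  # -> q = 17
flag = p == q  # -> flag = False

Answer: False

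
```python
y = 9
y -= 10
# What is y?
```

Trace (tracking y):
y = 9  # -> y = 9
y -= 10  # -> y = -1

Answer: -1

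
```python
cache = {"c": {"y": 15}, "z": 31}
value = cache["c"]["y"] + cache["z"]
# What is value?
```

Answer: 46

Derivation:
Trace (tracking value):
cache = {'c': {'y': 15}, 'z': 31}  # -> cache = {'c': {'y': 15}, 'z': 31}
value = cache['c']['y'] + cache['z']  # -> value = 46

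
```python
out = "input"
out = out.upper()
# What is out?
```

Answer: 'INPUT'

Derivation:
Trace (tracking out):
out = 'input'  # -> out = 'input'
out = out.upper()  # -> out = 'INPUT'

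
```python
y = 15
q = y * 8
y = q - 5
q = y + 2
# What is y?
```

Answer: 115

Derivation:
Trace (tracking y):
y = 15  # -> y = 15
q = y * 8  # -> q = 120
y = q - 5  # -> y = 115
q = y + 2  # -> q = 117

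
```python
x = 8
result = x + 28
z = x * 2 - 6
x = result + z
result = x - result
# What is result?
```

Answer: 10

Derivation:
Trace (tracking result):
x = 8  # -> x = 8
result = x + 28  # -> result = 36
z = x * 2 - 6  # -> z = 10
x = result + z  # -> x = 46
result = x - result  # -> result = 10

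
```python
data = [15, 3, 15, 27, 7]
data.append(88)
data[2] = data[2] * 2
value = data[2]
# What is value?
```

Trace (tracking value):
data = [15, 3, 15, 27, 7]  # -> data = [15, 3, 15, 27, 7]
data.append(88)  # -> data = [15, 3, 15, 27, 7, 88]
data[2] = data[2] * 2  # -> data = [15, 3, 30, 27, 7, 88]
value = data[2]  # -> value = 30

Answer: 30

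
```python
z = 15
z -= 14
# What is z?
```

Trace (tracking z):
z = 15  # -> z = 15
z -= 14  # -> z = 1

Answer: 1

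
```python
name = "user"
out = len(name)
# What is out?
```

Answer: 4

Derivation:
Trace (tracking out):
name = 'user'  # -> name = 'user'
out = len(name)  # -> out = 4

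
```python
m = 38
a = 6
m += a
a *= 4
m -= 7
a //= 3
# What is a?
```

Answer: 8

Derivation:
Trace (tracking a):
m = 38  # -> m = 38
a = 6  # -> a = 6
m += a  # -> m = 44
a *= 4  # -> a = 24
m -= 7  # -> m = 37
a //= 3  # -> a = 8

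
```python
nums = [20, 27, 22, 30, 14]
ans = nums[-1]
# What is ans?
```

Answer: 14

Derivation:
Trace (tracking ans):
nums = [20, 27, 22, 30, 14]  # -> nums = [20, 27, 22, 30, 14]
ans = nums[-1]  # -> ans = 14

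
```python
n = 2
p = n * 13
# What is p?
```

Answer: 26

Derivation:
Trace (tracking p):
n = 2  # -> n = 2
p = n * 13  # -> p = 26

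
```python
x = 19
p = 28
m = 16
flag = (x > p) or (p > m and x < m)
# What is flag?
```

Trace (tracking flag):
x = 19  # -> x = 19
p = 28  # -> p = 28
m = 16  # -> m = 16
flag = x > p or (p > m and x < m)  # -> flag = False

Answer: False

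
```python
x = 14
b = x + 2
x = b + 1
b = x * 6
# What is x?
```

Answer: 17

Derivation:
Trace (tracking x):
x = 14  # -> x = 14
b = x + 2  # -> b = 16
x = b + 1  # -> x = 17
b = x * 6  # -> b = 102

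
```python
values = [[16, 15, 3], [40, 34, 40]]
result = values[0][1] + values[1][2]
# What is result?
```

Answer: 55

Derivation:
Trace (tracking result):
values = [[16, 15, 3], [40, 34, 40]]  # -> values = [[16, 15, 3], [40, 34, 40]]
result = values[0][1] + values[1][2]  # -> result = 55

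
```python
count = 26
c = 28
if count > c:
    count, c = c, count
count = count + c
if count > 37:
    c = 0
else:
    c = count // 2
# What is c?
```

Trace (tracking c):
count = 26  # -> count = 26
c = 28  # -> c = 28
if count > c:  # condition is False
count = count + c  # -> count = 54
if count > 37:  # condition is True
    c = 0  # -> c = 0

Answer: 0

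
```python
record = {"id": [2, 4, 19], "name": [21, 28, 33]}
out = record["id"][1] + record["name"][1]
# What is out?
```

Answer: 32

Derivation:
Trace (tracking out):
record = {'id': [2, 4, 19], 'name': [21, 28, 33]}  # -> record = {'id': [2, 4, 19], 'name': [21, 28, 33]}
out = record['id'][1] + record['name'][1]  # -> out = 32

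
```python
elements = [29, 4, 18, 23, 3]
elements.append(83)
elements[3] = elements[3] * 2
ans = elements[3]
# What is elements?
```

Trace (tracking elements):
elements = [29, 4, 18, 23, 3]  # -> elements = [29, 4, 18, 23, 3]
elements.append(83)  # -> elements = [29, 4, 18, 23, 3, 83]
elements[3] = elements[3] * 2  # -> elements = [29, 4, 18, 46, 3, 83]
ans = elements[3]  # -> ans = 46

Answer: [29, 4, 18, 46, 3, 83]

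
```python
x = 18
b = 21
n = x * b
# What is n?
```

Trace (tracking n):
x = 18  # -> x = 18
b = 21  # -> b = 21
n = x * b  # -> n = 378

Answer: 378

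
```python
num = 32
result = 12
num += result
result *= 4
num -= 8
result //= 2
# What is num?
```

Trace (tracking num):
num = 32  # -> num = 32
result = 12  # -> result = 12
num += result  # -> num = 44
result *= 4  # -> result = 48
num -= 8  # -> num = 36
result //= 2  # -> result = 24

Answer: 36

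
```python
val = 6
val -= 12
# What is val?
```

Answer: -6

Derivation:
Trace (tracking val):
val = 6  # -> val = 6
val -= 12  # -> val = -6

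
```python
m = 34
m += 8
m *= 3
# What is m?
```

Answer: 126

Derivation:
Trace (tracking m):
m = 34  # -> m = 34
m += 8  # -> m = 42
m *= 3  # -> m = 126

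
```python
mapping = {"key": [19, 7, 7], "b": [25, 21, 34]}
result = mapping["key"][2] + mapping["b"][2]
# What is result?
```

Answer: 41

Derivation:
Trace (tracking result):
mapping = {'key': [19, 7, 7], 'b': [25, 21, 34]}  # -> mapping = {'key': [19, 7, 7], 'b': [25, 21, 34]}
result = mapping['key'][2] + mapping['b'][2]  # -> result = 41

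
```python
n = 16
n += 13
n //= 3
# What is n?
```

Trace (tracking n):
n = 16  # -> n = 16
n += 13  # -> n = 29
n //= 3  # -> n = 9

Answer: 9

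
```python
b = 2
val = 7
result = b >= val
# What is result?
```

Answer: False

Derivation:
Trace (tracking result):
b = 2  # -> b = 2
val = 7  # -> val = 7
result = b >= val  # -> result = False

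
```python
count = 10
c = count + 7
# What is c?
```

Trace (tracking c):
count = 10  # -> count = 10
c = count + 7  # -> c = 17

Answer: 17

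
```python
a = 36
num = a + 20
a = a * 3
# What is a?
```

Trace (tracking a):
a = 36  # -> a = 36
num = a + 20  # -> num = 56
a = a * 3  # -> a = 108

Answer: 108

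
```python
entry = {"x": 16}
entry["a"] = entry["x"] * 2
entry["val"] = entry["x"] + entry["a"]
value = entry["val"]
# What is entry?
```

Answer: {'x': 16, 'a': 32, 'val': 48}

Derivation:
Trace (tracking entry):
entry = {'x': 16}  # -> entry = {'x': 16}
entry['a'] = entry['x'] * 2  # -> entry = {'x': 16, 'a': 32}
entry['val'] = entry['x'] + entry['a']  # -> entry = {'x': 16, 'a': 32, 'val': 48}
value = entry['val']  # -> value = 48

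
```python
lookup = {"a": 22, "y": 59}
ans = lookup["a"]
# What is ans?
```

Answer: 22

Derivation:
Trace (tracking ans):
lookup = {'a': 22, 'y': 59}  # -> lookup = {'a': 22, 'y': 59}
ans = lookup['a']  # -> ans = 22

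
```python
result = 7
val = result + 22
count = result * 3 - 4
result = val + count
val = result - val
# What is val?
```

Answer: 17

Derivation:
Trace (tracking val):
result = 7  # -> result = 7
val = result + 22  # -> val = 29
count = result * 3 - 4  # -> count = 17
result = val + count  # -> result = 46
val = result - val  # -> val = 17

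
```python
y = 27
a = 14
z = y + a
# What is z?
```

Answer: 41

Derivation:
Trace (tracking z):
y = 27  # -> y = 27
a = 14  # -> a = 14
z = y + a  # -> z = 41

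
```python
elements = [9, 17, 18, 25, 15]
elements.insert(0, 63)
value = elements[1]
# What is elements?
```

Answer: [63, 9, 17, 18, 25, 15]

Derivation:
Trace (tracking elements):
elements = [9, 17, 18, 25, 15]  # -> elements = [9, 17, 18, 25, 15]
elements.insert(0, 63)  # -> elements = [63, 9, 17, 18, 25, 15]
value = elements[1]  # -> value = 9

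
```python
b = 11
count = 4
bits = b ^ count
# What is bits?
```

Trace (tracking bits):
b = 11  # -> b = 11
count = 4  # -> count = 4
bits = b ^ count  # -> bits = 15

Answer: 15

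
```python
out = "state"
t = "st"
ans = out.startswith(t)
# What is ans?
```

Answer: True

Derivation:
Trace (tracking ans):
out = 'state'  # -> out = 'state'
t = 'st'  # -> t = 'st'
ans = out.startswith(t)  # -> ans = True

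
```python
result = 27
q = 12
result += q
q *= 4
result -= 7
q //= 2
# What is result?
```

Trace (tracking result):
result = 27  # -> result = 27
q = 12  # -> q = 12
result += q  # -> result = 39
q *= 4  # -> q = 48
result -= 7  # -> result = 32
q //= 2  # -> q = 24

Answer: 32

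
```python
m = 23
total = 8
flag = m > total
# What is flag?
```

Trace (tracking flag):
m = 23  # -> m = 23
total = 8  # -> total = 8
flag = m > total  # -> flag = True

Answer: True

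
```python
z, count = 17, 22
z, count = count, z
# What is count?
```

Answer: 17

Derivation:
Trace (tracking count):
z, count = (17, 22)  # -> z = 17, count = 22
z, count = (count, z)  # -> z = 22, count = 17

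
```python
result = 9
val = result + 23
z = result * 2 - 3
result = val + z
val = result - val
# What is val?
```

Answer: 15

Derivation:
Trace (tracking val):
result = 9  # -> result = 9
val = result + 23  # -> val = 32
z = result * 2 - 3  # -> z = 15
result = val + z  # -> result = 47
val = result - val  # -> val = 15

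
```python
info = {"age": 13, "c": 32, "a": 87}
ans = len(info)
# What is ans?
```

Trace (tracking ans):
info = {'age': 13, 'c': 32, 'a': 87}  # -> info = {'age': 13, 'c': 32, 'a': 87}
ans = len(info)  # -> ans = 3

Answer: 3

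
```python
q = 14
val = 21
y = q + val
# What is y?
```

Answer: 35

Derivation:
Trace (tracking y):
q = 14  # -> q = 14
val = 21  # -> val = 21
y = q + val  # -> y = 35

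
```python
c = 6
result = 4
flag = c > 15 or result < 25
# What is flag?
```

Trace (tracking flag):
c = 6  # -> c = 6
result = 4  # -> result = 4
flag = c > 15 or result < 25  # -> flag = True

Answer: True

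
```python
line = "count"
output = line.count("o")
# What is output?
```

Trace (tracking output):
line = 'count'  # -> line = 'count'
output = line.count('o')  # -> output = 1

Answer: 1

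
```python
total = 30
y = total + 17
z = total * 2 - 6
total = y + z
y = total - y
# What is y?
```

Answer: 54

Derivation:
Trace (tracking y):
total = 30  # -> total = 30
y = total + 17  # -> y = 47
z = total * 2 - 6  # -> z = 54
total = y + z  # -> total = 101
y = total - y  # -> y = 54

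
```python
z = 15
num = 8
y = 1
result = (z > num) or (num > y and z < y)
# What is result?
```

Trace (tracking result):
z = 15  # -> z = 15
num = 8  # -> num = 8
y = 1  # -> y = 1
result = z > num or (num > y and z < y)  # -> result = True

Answer: True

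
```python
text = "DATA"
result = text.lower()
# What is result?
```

Trace (tracking result):
text = 'DATA'  # -> text = 'DATA'
result = text.lower()  # -> result = 'data'

Answer: 'data'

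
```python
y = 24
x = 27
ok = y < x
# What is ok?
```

Trace (tracking ok):
y = 24  # -> y = 24
x = 27  # -> x = 27
ok = y < x  # -> ok = True

Answer: True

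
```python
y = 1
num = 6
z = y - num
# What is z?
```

Trace (tracking z):
y = 1  # -> y = 1
num = 6  # -> num = 6
z = y - num  # -> z = -5

Answer: -5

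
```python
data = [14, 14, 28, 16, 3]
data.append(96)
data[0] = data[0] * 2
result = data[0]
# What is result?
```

Answer: 28

Derivation:
Trace (tracking result):
data = [14, 14, 28, 16, 3]  # -> data = [14, 14, 28, 16, 3]
data.append(96)  # -> data = [14, 14, 28, 16, 3, 96]
data[0] = data[0] * 2  # -> data = [28, 14, 28, 16, 3, 96]
result = data[0]  # -> result = 28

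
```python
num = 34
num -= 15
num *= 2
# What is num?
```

Answer: 38

Derivation:
Trace (tracking num):
num = 34  # -> num = 34
num -= 15  # -> num = 19
num *= 2  # -> num = 38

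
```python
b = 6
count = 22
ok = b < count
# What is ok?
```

Answer: True

Derivation:
Trace (tracking ok):
b = 6  # -> b = 6
count = 22  # -> count = 22
ok = b < count  # -> ok = True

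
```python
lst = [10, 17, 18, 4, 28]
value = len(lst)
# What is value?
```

Answer: 5

Derivation:
Trace (tracking value):
lst = [10, 17, 18, 4, 28]  # -> lst = [10, 17, 18, 4, 28]
value = len(lst)  # -> value = 5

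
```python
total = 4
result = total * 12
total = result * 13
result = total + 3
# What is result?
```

Trace (tracking result):
total = 4  # -> total = 4
result = total * 12  # -> result = 48
total = result * 13  # -> total = 624
result = total + 3  # -> result = 627

Answer: 627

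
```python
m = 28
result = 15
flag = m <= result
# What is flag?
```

Answer: False

Derivation:
Trace (tracking flag):
m = 28  # -> m = 28
result = 15  # -> result = 15
flag = m <= result  # -> flag = False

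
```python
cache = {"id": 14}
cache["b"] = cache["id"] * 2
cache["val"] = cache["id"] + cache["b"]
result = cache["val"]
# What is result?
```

Trace (tracking result):
cache = {'id': 14}  # -> cache = {'id': 14}
cache['b'] = cache['id'] * 2  # -> cache = {'id': 14, 'b': 28}
cache['val'] = cache['id'] + cache['b']  # -> cache = {'id': 14, 'b': 28, 'val': 42}
result = cache['val']  # -> result = 42

Answer: 42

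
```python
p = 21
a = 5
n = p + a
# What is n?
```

Answer: 26

Derivation:
Trace (tracking n):
p = 21  # -> p = 21
a = 5  # -> a = 5
n = p + a  # -> n = 26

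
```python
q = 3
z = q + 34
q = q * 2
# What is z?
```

Answer: 37

Derivation:
Trace (tracking z):
q = 3  # -> q = 3
z = q + 34  # -> z = 37
q = q * 2  # -> q = 6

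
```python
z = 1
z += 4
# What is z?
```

Trace (tracking z):
z = 1  # -> z = 1
z += 4  # -> z = 5

Answer: 5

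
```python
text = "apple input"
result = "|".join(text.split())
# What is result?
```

Answer: 'apple|input'

Derivation:
Trace (tracking result):
text = 'apple input'  # -> text = 'apple input'
result = '|'.join(text.split())  # -> result = 'apple|input'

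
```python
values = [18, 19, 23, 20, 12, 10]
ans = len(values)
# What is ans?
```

Answer: 6

Derivation:
Trace (tracking ans):
values = [18, 19, 23, 20, 12, 10]  # -> values = [18, 19, 23, 20, 12, 10]
ans = len(values)  # -> ans = 6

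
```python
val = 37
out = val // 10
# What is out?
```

Answer: 3

Derivation:
Trace (tracking out):
val = 37  # -> val = 37
out = val // 10  # -> out = 3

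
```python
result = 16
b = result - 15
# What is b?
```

Answer: 1

Derivation:
Trace (tracking b):
result = 16  # -> result = 16
b = result - 15  # -> b = 1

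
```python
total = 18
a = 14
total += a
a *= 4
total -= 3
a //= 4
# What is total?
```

Answer: 29

Derivation:
Trace (tracking total):
total = 18  # -> total = 18
a = 14  # -> a = 14
total += a  # -> total = 32
a *= 4  # -> a = 56
total -= 3  # -> total = 29
a //= 4  # -> a = 14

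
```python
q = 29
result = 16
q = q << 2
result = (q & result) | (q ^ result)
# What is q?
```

Trace (tracking q):
q = 29  # -> q = 29
result = 16  # -> result = 16
q = q << 2  # -> q = 116
result = q & result | q ^ result  # -> result = 116

Answer: 116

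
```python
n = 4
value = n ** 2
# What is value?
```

Answer: 16

Derivation:
Trace (tracking value):
n = 4  # -> n = 4
value = n ** 2  # -> value = 16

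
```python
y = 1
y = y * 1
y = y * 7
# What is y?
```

Answer: 7

Derivation:
Trace (tracking y):
y = 1  # -> y = 1
y = y * 1  # -> y = 1
y = y * 7  # -> y = 7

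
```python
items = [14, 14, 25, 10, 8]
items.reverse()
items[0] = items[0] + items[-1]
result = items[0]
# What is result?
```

Trace (tracking result):
items = [14, 14, 25, 10, 8]  # -> items = [14, 14, 25, 10, 8]
items.reverse()  # -> items = [8, 10, 25, 14, 14]
items[0] = items[0] + items[-1]  # -> items = [22, 10, 25, 14, 14]
result = items[0]  # -> result = 22

Answer: 22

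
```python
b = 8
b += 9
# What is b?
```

Answer: 17

Derivation:
Trace (tracking b):
b = 8  # -> b = 8
b += 9  # -> b = 17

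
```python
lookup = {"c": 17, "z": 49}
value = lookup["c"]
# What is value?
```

Answer: 17

Derivation:
Trace (tracking value):
lookup = {'c': 17, 'z': 49}  # -> lookup = {'c': 17, 'z': 49}
value = lookup['c']  # -> value = 17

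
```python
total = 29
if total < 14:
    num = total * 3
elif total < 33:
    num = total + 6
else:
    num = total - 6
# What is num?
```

Answer: 35

Derivation:
Trace (tracking num):
total = 29  # -> total = 29
if total < 14:  # condition is False
elif total < 33:  # condition is True
    num = total + 6  # -> num = 35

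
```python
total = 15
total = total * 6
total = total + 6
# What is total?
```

Trace (tracking total):
total = 15  # -> total = 15
total = total * 6  # -> total = 90
total = total + 6  # -> total = 96

Answer: 96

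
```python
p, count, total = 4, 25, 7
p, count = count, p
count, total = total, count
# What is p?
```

Answer: 25

Derivation:
Trace (tracking p):
p, count, total = (4, 25, 7)  # -> p = 4, count = 25, total = 7
p, count = (count, p)  # -> p = 25, count = 4
count, total = (total, count)  # -> count = 7, total = 4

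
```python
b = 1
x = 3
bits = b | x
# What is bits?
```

Answer: 3

Derivation:
Trace (tracking bits):
b = 1  # -> b = 1
x = 3  # -> x = 3
bits = b | x  # -> bits = 3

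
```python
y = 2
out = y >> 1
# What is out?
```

Answer: 1

Derivation:
Trace (tracking out):
y = 2  # -> y = 2
out = y >> 1  # -> out = 1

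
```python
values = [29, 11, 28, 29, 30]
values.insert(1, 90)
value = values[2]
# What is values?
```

Trace (tracking values):
values = [29, 11, 28, 29, 30]  # -> values = [29, 11, 28, 29, 30]
values.insert(1, 90)  # -> values = [29, 90, 11, 28, 29, 30]
value = values[2]  # -> value = 11

Answer: [29, 90, 11, 28, 29, 30]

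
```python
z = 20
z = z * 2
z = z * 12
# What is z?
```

Answer: 480

Derivation:
Trace (tracking z):
z = 20  # -> z = 20
z = z * 2  # -> z = 40
z = z * 12  # -> z = 480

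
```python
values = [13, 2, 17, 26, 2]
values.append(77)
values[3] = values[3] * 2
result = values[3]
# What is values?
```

Trace (tracking values):
values = [13, 2, 17, 26, 2]  # -> values = [13, 2, 17, 26, 2]
values.append(77)  # -> values = [13, 2, 17, 26, 2, 77]
values[3] = values[3] * 2  # -> values = [13, 2, 17, 52, 2, 77]
result = values[3]  # -> result = 52

Answer: [13, 2, 17, 52, 2, 77]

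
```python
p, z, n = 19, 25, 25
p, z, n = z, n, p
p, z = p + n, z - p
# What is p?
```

Answer: 44

Derivation:
Trace (tracking p):
p, z, n = (19, 25, 25)  # -> p = 19, z = 25, n = 25
p, z, n = (z, n, p)  # -> p = 25, z = 25, n = 19
p, z = (p + n, z - p)  # -> p = 44, z = 0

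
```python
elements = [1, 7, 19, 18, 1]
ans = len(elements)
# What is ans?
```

Trace (tracking ans):
elements = [1, 7, 19, 18, 1]  # -> elements = [1, 7, 19, 18, 1]
ans = len(elements)  # -> ans = 5

Answer: 5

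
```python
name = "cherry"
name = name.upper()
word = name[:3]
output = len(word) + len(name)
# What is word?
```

Trace (tracking word):
name = 'cherry'  # -> name = 'cherry'
name = name.upper()  # -> name = 'CHERRY'
word = name[:3]  # -> word = 'CHE'
output = len(word) + len(name)  # -> output = 9

Answer: 'CHE'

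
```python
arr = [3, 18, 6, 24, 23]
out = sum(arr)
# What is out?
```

Answer: 74

Derivation:
Trace (tracking out):
arr = [3, 18, 6, 24, 23]  # -> arr = [3, 18, 6, 24, 23]
out = sum(arr)  # -> out = 74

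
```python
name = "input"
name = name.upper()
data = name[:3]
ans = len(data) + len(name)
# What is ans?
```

Answer: 8

Derivation:
Trace (tracking ans):
name = 'input'  # -> name = 'input'
name = name.upper()  # -> name = 'INPUT'
data = name[:3]  # -> data = 'INP'
ans = len(data) + len(name)  # -> ans = 8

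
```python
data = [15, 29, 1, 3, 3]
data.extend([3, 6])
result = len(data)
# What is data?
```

Trace (tracking data):
data = [15, 29, 1, 3, 3]  # -> data = [15, 29, 1, 3, 3]
data.extend([3, 6])  # -> data = [15, 29, 1, 3, 3, 3, 6]
result = len(data)  # -> result = 7

Answer: [15, 29, 1, 3, 3, 3, 6]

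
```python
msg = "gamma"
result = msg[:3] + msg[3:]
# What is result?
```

Trace (tracking result):
msg = 'gamma'  # -> msg = 'gamma'
result = msg[:3] + msg[3:]  # -> result = 'gamma'

Answer: 'gamma'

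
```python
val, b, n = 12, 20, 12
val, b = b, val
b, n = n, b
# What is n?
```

Trace (tracking n):
val, b, n = (12, 20, 12)  # -> val = 12, b = 20, n = 12
val, b = (b, val)  # -> val = 20, b = 12
b, n = (n, b)  # -> b = 12, n = 12

Answer: 12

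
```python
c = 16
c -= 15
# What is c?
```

Trace (tracking c):
c = 16  # -> c = 16
c -= 15  # -> c = 1

Answer: 1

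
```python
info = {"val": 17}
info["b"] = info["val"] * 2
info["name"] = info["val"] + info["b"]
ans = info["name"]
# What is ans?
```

Trace (tracking ans):
info = {'val': 17}  # -> info = {'val': 17}
info['b'] = info['val'] * 2  # -> info = {'val': 17, 'b': 34}
info['name'] = info['val'] + info['b']  # -> info = {'val': 17, 'b': 34, 'name': 51}
ans = info['name']  # -> ans = 51

Answer: 51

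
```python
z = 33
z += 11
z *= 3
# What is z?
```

Answer: 132

Derivation:
Trace (tracking z):
z = 33  # -> z = 33
z += 11  # -> z = 44
z *= 3  # -> z = 132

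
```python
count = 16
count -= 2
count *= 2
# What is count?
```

Answer: 28

Derivation:
Trace (tracking count):
count = 16  # -> count = 16
count -= 2  # -> count = 14
count *= 2  # -> count = 28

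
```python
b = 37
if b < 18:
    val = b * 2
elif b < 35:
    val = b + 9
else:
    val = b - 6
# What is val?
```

Answer: 31

Derivation:
Trace (tracking val):
b = 37  # -> b = 37
if b < 18:  # condition is False
elif b < 35:  # condition is False
else:
    val = b - 6  # -> val = 31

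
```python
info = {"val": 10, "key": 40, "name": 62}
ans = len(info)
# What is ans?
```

Trace (tracking ans):
info = {'val': 10, 'key': 40, 'name': 62}  # -> info = {'val': 10, 'key': 40, 'name': 62}
ans = len(info)  # -> ans = 3

Answer: 3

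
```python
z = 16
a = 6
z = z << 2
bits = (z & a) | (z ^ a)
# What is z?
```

Answer: 64

Derivation:
Trace (tracking z):
z = 16  # -> z = 16
a = 6  # -> a = 6
z = z << 2  # -> z = 64
bits = z & a | z ^ a  # -> bits = 70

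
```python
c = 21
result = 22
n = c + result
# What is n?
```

Answer: 43

Derivation:
Trace (tracking n):
c = 21  # -> c = 21
result = 22  # -> result = 22
n = c + result  # -> n = 43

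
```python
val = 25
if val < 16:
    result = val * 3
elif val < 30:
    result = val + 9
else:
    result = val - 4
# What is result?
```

Answer: 34

Derivation:
Trace (tracking result):
val = 25  # -> val = 25
if val < 16:  # condition is False
elif val < 30:  # condition is True
    result = val + 9  # -> result = 34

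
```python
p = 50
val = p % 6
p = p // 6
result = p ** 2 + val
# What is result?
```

Answer: 66

Derivation:
Trace (tracking result):
p = 50  # -> p = 50
val = p % 6  # -> val = 2
p = p // 6  # -> p = 8
result = p ** 2 + val  # -> result = 66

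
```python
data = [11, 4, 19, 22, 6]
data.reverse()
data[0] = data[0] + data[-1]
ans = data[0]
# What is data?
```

Answer: [17, 22, 19, 4, 11]

Derivation:
Trace (tracking data):
data = [11, 4, 19, 22, 6]  # -> data = [11, 4, 19, 22, 6]
data.reverse()  # -> data = [6, 22, 19, 4, 11]
data[0] = data[0] + data[-1]  # -> data = [17, 22, 19, 4, 11]
ans = data[0]  # -> ans = 17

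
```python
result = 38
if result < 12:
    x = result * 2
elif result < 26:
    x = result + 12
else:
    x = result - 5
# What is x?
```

Trace (tracking x):
result = 38  # -> result = 38
if result < 12:  # condition is False
elif result < 26:  # condition is False
else:
    x = result - 5  # -> x = 33

Answer: 33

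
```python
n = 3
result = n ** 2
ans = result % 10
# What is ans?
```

Trace (tracking ans):
n = 3  # -> n = 3
result = n ** 2  # -> result = 9
ans = result % 10  # -> ans = 9

Answer: 9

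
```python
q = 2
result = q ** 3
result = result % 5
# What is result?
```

Trace (tracking result):
q = 2  # -> q = 2
result = q ** 3  # -> result = 8
result = result % 5  # -> result = 3

Answer: 3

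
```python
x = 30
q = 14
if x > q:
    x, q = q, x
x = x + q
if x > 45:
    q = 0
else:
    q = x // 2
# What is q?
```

Trace (tracking q):
x = 30  # -> x = 30
q = 14  # -> q = 14
if x > q:  # condition is True
    x, q = (q, x)  # -> x = 14, q = 30
x = x + q  # -> x = 44
if x > 45:  # condition is False
else:
    q = x // 2  # -> q = 22

Answer: 22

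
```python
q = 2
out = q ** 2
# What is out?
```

Answer: 4

Derivation:
Trace (tracking out):
q = 2  # -> q = 2
out = q ** 2  # -> out = 4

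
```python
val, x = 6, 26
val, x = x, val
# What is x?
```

Trace (tracking x):
val, x = (6, 26)  # -> val = 6, x = 26
val, x = (x, val)  # -> val = 26, x = 6

Answer: 6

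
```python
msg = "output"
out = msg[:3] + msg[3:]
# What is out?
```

Answer: 'output'

Derivation:
Trace (tracking out):
msg = 'output'  # -> msg = 'output'
out = msg[:3] + msg[3:]  # -> out = 'output'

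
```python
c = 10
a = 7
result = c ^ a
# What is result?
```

Trace (tracking result):
c = 10  # -> c = 10
a = 7  # -> a = 7
result = c ^ a  # -> result = 13

Answer: 13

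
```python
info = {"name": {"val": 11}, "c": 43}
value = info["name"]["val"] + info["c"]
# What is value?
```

Answer: 54

Derivation:
Trace (tracking value):
info = {'name': {'val': 11}, 'c': 43}  # -> info = {'name': {'val': 11}, 'c': 43}
value = info['name']['val'] + info['c']  # -> value = 54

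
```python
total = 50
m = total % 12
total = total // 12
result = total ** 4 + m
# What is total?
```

Answer: 4

Derivation:
Trace (tracking total):
total = 50  # -> total = 50
m = total % 12  # -> m = 2
total = total // 12  # -> total = 4
result = total ** 4 + m  # -> result = 258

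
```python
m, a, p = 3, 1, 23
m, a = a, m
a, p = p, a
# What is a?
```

Trace (tracking a):
m, a, p = (3, 1, 23)  # -> m = 3, a = 1, p = 23
m, a = (a, m)  # -> m = 1, a = 3
a, p = (p, a)  # -> a = 23, p = 3

Answer: 23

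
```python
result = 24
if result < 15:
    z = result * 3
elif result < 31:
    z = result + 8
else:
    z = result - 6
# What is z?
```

Trace (tracking z):
result = 24  # -> result = 24
if result < 15:  # condition is False
elif result < 31:  # condition is True
    z = result + 8  # -> z = 32

Answer: 32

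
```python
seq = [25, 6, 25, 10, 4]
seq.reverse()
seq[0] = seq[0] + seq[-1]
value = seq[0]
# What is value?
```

Trace (tracking value):
seq = [25, 6, 25, 10, 4]  # -> seq = [25, 6, 25, 10, 4]
seq.reverse()  # -> seq = [4, 10, 25, 6, 25]
seq[0] = seq[0] + seq[-1]  # -> seq = [29, 10, 25, 6, 25]
value = seq[0]  # -> value = 29

Answer: 29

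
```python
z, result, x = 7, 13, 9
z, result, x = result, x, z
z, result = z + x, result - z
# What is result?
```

Trace (tracking result):
z, result, x = (7, 13, 9)  # -> z = 7, result = 13, x = 9
z, result, x = (result, x, z)  # -> z = 13, result = 9, x = 7
z, result = (z + x, result - z)  # -> z = 20, result = -4

Answer: -4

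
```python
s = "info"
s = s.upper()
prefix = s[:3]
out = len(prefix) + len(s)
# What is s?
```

Trace (tracking s):
s = 'info'  # -> s = 'info'
s = s.upper()  # -> s = 'INFO'
prefix = s[:3]  # -> prefix = 'INF'
out = len(prefix) + len(s)  # -> out = 7

Answer: 'INFO'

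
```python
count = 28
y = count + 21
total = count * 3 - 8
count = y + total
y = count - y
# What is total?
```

Answer: 76

Derivation:
Trace (tracking total):
count = 28  # -> count = 28
y = count + 21  # -> y = 49
total = count * 3 - 8  # -> total = 76
count = y + total  # -> count = 125
y = count - y  # -> y = 76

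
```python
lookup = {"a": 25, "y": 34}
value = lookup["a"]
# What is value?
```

Trace (tracking value):
lookup = {'a': 25, 'y': 34}  # -> lookup = {'a': 25, 'y': 34}
value = lookup['a']  # -> value = 25

Answer: 25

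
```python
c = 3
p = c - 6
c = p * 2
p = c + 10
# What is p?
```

Trace (tracking p):
c = 3  # -> c = 3
p = c - 6  # -> p = -3
c = p * 2  # -> c = -6
p = c + 10  # -> p = 4

Answer: 4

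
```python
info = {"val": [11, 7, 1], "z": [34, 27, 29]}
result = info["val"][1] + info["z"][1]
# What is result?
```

Answer: 34

Derivation:
Trace (tracking result):
info = {'val': [11, 7, 1], 'z': [34, 27, 29]}  # -> info = {'val': [11, 7, 1], 'z': [34, 27, 29]}
result = info['val'][1] + info['z'][1]  # -> result = 34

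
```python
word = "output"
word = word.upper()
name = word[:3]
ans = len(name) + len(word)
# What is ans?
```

Trace (tracking ans):
word = 'output'  # -> word = 'output'
word = word.upper()  # -> word = 'OUTPUT'
name = word[:3]  # -> name = 'OUT'
ans = len(name) + len(word)  # -> ans = 9

Answer: 9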